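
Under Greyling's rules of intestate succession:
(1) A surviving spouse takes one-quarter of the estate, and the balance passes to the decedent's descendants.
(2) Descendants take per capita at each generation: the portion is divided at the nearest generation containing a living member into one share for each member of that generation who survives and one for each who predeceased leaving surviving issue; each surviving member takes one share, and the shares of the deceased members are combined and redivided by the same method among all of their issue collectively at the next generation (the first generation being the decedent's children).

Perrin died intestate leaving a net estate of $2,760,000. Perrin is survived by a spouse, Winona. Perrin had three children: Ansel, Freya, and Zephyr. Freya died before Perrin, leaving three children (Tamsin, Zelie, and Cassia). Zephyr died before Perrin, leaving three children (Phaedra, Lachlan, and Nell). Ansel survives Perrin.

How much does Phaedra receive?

Winona takes one-quarter of $2,760,000 = $690,000. The remaining $2,070,000 passes to the descendants.
The descendants' portion ($2,070,000) is divided at the children's generation into 3 shares of $690,000. Ansel takes $690,000. The 2 shares of the deceased (Freya and Zephyr) are combined into a pool of $1,380,000.
That pool ($1,380,000) is divided at the grandchildren's generation equally among Tamsin, Zelie, Cassia, Phaedra, Lachlan, and Nell: $230,000 each.

Phaedra receives $230,000.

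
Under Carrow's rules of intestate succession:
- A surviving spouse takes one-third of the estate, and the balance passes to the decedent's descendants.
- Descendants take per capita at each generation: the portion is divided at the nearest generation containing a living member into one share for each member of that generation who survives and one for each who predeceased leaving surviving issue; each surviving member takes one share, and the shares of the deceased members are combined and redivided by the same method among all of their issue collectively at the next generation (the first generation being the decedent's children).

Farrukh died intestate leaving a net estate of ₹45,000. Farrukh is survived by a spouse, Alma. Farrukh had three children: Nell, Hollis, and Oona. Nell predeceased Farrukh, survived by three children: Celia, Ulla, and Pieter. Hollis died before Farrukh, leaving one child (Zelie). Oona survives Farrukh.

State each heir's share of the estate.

Alma takes one-third of ₹45,000 = ₹15,000. The remaining ₹30,000 passes to the descendants.
The descendants' portion (₹30,000) is divided at the children's generation into 3 shares of ₹10,000. Oona takes ₹10,000. The 2 shares of the deceased (Nell and Hollis) are combined into a pool of ₹20,000.
That pool (₹20,000) is divided at the grandchildren's generation equally among Celia, Ulla, Pieter, and Zelie: ₹5,000 each.

Alma: ₹15,000; Celia: ₹5,000; Ulla: ₹5,000; Pieter: ₹5,000; Zelie: ₹5,000; Oona: ₹10,000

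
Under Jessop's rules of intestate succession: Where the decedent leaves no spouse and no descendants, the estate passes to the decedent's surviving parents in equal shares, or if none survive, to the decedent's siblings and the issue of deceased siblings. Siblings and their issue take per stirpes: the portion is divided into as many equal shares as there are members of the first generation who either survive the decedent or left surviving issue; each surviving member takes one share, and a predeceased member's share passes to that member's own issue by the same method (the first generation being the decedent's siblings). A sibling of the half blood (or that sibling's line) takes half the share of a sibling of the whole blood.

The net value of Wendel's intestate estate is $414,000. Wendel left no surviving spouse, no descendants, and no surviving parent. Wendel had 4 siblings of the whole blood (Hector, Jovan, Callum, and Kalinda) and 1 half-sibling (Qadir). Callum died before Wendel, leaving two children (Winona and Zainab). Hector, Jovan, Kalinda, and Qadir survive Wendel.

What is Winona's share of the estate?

Winona receives $46,000.

The entire $414,000 passes to the siblings and their issue.
Counting each half-blood sibling's line as half a unit, there are 9/2 units in $414,000, so one unit is $92,000. Whole-blood lines (Hector, Jovan, Callum, and Kalinda) take $92,000 each; half-blood lines (Qadir) take $46,000 each.
Callum's share ($92,000) is divided into 2 shares of $46,000: Winona and Zainab each take $46,000.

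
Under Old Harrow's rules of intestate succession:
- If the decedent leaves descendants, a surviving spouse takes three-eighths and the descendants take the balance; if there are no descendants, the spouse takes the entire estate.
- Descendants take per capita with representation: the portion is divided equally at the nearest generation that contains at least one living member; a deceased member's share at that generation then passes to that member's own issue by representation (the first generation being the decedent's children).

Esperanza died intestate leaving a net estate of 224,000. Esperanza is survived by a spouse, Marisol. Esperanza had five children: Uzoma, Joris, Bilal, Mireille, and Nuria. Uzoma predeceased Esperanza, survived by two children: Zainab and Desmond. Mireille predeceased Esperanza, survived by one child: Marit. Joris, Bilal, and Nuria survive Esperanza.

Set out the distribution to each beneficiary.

Marisol takes three-eighths of 224,000 = 84,000. The remaining 140,000 passes to the descendants.
The descendants' portion (140,000) is divided into 5 shares of 28,000: Joris, Bilal, and Nuria each take 28,000; Uzoma's 28,000 share passes to Uzoma's issue; Mireille's 28,000 share passes to Mireille's issue.
Uzoma's share (28,000) is divided into 2 shares of 14,000: Zainab and Desmond each take 14,000.
Mireille's share (28,000) passes entirely to Marit.

Marisol: 84,000; Zainab: 14,000; Desmond: 14,000; Joris: 28,000; Bilal: 28,000; Marit: 28,000; Nuria: 28,000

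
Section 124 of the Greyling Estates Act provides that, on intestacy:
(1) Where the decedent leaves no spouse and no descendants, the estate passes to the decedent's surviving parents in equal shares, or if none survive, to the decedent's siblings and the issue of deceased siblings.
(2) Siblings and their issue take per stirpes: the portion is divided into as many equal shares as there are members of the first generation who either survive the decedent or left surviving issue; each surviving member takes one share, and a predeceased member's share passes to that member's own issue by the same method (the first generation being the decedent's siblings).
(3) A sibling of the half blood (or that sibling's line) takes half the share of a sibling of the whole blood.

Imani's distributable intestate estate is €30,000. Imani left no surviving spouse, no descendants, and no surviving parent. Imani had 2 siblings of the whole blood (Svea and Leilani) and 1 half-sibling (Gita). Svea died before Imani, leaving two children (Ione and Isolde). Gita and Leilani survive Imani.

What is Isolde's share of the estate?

The entire €30,000 passes to the siblings and their issue.
Counting each half-blood sibling's line as half a unit, there are 5/2 units in €30,000, so one unit is €12,000. Whole-blood lines (Svea and Leilani) take €12,000 each; half-blood lines (Gita) take €6,000 each.
Svea's share (€12,000) is divided into 2 shares of €6,000: Ione and Isolde each take €6,000.

Isolde receives €6,000.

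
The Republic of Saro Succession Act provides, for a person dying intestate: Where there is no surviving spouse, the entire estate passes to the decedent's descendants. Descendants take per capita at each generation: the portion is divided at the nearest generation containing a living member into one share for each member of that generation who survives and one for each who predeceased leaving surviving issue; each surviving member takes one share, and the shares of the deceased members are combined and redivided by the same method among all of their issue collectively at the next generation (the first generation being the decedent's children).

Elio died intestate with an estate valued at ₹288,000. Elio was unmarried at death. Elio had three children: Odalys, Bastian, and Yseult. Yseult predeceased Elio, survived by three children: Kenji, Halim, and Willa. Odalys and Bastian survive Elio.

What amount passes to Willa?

Willa receives ₹32,000.

The entire ₹288,000 passes to the descendants.
That amount (₹288,000) is divided at the children's generation into 3 shares of ₹96,000. Odalys and Bastian each take ₹96,000. The remaining share for the deceased Yseult (₹96,000) is carried to the next generation.
That pool (₹96,000) is divided at the grandchildren's generation equally among Kenji, Halim, and Willa: ₹32,000 each.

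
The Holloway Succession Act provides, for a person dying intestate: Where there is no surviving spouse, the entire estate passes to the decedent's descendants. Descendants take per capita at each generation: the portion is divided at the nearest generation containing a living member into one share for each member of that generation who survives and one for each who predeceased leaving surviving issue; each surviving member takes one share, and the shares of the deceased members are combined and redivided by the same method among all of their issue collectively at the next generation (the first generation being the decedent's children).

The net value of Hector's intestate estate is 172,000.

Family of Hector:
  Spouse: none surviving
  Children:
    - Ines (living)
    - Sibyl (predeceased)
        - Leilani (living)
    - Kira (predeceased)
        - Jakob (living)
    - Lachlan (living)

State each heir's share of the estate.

Ines: 43,000; Leilani: 43,000; Jakob: 43,000; Lachlan: 43,000

The entire 172,000 passes to the descendants.
That amount (172,000) is divided at the children's generation into 4 shares of 43,000. Ines and Lachlan each take 43,000. The 2 shares of the deceased (Sibyl and Kira) are combined into a pool of 86,000.
That pool (86,000) is divided at the grandchildren's generation equally among Leilani and Jakob: 43,000 each.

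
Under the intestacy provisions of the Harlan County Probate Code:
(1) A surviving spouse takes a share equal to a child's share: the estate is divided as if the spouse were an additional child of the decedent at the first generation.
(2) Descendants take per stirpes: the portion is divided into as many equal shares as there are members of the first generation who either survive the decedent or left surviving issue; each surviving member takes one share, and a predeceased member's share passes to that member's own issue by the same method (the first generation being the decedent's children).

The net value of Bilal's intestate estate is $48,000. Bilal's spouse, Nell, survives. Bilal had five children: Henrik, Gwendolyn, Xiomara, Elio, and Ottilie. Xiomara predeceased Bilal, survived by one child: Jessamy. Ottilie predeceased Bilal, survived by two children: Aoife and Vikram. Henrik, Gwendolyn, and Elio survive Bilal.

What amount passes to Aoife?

Aoife receives $4,000.

The spouse counts as an additional share at the children's level, so there are 6 primary shares of $8,000. Nell takes one such share ($8,000).
The children's combined portion ($40,000) is divided into 5 shares of $8,000: Henrik, Gwendolyn, and Elio each take $8,000; Xiomara's $8,000 share passes to Xiomara's issue; Ottilie's $8,000 share passes to Ottilie's issue.
Xiomara's share ($8,000) passes entirely to Jessamy.
Ottilie's share ($8,000) is divided into 2 shares of $4,000: Aoife and Vikram each take $4,000.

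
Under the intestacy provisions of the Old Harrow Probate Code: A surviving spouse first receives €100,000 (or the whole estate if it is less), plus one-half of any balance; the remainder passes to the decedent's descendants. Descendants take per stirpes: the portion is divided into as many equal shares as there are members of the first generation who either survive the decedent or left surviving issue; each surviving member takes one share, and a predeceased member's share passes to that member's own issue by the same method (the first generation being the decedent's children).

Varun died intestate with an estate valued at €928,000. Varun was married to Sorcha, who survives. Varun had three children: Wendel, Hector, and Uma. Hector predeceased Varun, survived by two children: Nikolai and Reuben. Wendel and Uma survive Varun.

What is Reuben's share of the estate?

Reuben receives €69,000.

Sorcha first takes €100,000, leaving a balance of €828,000. Sorcha then takes one-half of the balance (€414,000), for a total of €514,000. The remaining €414,000 passes to the descendants.
The descendants' portion (€414,000) is divided into 3 shares of €138,000: Wendel and Uma each take €138,000; Hector's €138,000 share passes to Hector's issue.
Hector's share (€138,000) is divided into 2 shares of €69,000: Nikolai and Reuben each take €69,000.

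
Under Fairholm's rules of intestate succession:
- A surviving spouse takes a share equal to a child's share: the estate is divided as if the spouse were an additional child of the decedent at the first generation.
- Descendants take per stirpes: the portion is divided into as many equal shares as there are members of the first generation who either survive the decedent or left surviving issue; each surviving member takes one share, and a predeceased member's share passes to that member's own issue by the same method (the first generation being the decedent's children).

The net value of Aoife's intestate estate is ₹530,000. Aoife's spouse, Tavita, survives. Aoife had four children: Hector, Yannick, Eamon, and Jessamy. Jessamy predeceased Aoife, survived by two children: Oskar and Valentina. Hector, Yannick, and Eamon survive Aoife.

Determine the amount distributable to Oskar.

The spouse counts as an additional share at the children's level, so there are 5 primary shares of ₹106,000. Tavita takes one such share (₹106,000).
The children's combined portion (₹424,000) is divided into 4 shares of ₹106,000: Hector, Yannick, and Eamon each take ₹106,000; Jessamy's ₹106,000 share passes to Jessamy's issue.
Jessamy's share (₹106,000) is divided into 2 shares of ₹53,000: Oskar and Valentina each take ₹53,000.

Oskar receives ₹53,000.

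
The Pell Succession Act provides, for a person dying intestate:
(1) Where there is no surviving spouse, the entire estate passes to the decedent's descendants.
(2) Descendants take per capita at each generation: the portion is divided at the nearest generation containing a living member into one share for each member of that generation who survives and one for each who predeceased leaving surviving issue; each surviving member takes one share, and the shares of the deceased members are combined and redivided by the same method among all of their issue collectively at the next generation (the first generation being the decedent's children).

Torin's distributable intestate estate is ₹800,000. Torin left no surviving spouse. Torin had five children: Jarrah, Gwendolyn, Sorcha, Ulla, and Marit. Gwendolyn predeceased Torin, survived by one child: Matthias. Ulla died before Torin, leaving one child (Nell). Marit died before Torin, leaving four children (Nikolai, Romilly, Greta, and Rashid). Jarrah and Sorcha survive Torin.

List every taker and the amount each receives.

Jarrah: ₹160,000; Matthias: ₹80,000; Sorcha: ₹160,000; Nell: ₹80,000; Nikolai: ₹80,000; Romilly: ₹80,000; Greta: ₹80,000; Rashid: ₹80,000

The entire ₹800,000 passes to the descendants.
That amount (₹800,000) is divided at the children's generation into 5 shares of ₹160,000. Jarrah and Sorcha each take ₹160,000. The 3 shares of the deceased (Gwendolyn, Ulla, and Marit) are combined into a pool of ₹480,000.
That pool (₹480,000) is divided at the grandchildren's generation equally among Matthias, Nell, Nikolai, Romilly, Greta, and Rashid: ₹80,000 each.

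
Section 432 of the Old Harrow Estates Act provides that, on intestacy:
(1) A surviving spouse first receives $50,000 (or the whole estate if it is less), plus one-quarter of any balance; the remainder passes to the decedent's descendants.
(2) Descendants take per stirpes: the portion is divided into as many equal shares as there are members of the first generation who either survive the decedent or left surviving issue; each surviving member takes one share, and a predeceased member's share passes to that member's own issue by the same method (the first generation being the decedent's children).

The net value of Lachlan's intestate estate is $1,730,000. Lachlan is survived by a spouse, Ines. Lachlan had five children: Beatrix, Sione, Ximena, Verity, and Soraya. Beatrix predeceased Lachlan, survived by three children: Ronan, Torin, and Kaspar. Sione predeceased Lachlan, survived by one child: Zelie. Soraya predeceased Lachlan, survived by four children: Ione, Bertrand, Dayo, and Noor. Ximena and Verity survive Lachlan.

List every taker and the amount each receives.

Ines: $470,000; Ronan: $84,000; Torin: $84,000; Kaspar: $84,000; Zelie: $252,000; Ximena: $252,000; Verity: $252,000; Ione: $63,000; Bertrand: $63,000; Dayo: $63,000; Noor: $63,000

Ines first takes $50,000, leaving a balance of $1,680,000. Ines then takes one-quarter of the balance ($420,000), for a total of $470,000. The remaining $1,260,000 passes to the descendants.
The descendants' portion ($1,260,000) is divided into 5 shares of $252,000: Ximena and Verity each take $252,000; Beatrix's $252,000 share passes to Beatrix's issue; Sione's $252,000 share passes to Sione's issue; Soraya's $252,000 share passes to Soraya's issue.
Beatrix's share ($252,000) is divided into 3 shares of $84,000: Ronan, Torin, and Kaspar each take $84,000.
Sione's share ($252,000) passes entirely to Zelie.
Soraya's share ($252,000) is divided into 4 shares of $63,000: Ione, Bertrand, Dayo, and Noor each take $63,000.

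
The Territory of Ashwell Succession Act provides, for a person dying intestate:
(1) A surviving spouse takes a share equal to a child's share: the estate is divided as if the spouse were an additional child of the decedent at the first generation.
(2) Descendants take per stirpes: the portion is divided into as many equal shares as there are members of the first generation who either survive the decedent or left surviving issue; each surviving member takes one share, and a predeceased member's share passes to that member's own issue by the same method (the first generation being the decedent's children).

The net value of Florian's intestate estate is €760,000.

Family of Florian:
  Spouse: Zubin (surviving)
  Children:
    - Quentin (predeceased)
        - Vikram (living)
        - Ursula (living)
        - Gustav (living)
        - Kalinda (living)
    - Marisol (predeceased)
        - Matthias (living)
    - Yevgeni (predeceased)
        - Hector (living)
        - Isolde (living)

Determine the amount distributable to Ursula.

The spouse counts as an additional share at the children's level, so there are 4 primary shares of €190,000. Zubin takes one such share (€190,000).
The children's combined portion (€570,000) is divided into 3 shares of €190,000: Quentin's €190,000 share passes to Quentin's issue; Marisol's €190,000 share passes to Marisol's issue; Yevgeni's €190,000 share passes to Yevgeni's issue.
Quentin's share (€190,000) is divided into 4 shares of €47,500: Vikram, Ursula, Gustav, and Kalinda each take €47,500.
Marisol's share (€190,000) passes entirely to Matthias.
Yevgeni's share (€190,000) is divided into 2 shares of €95,000: Hector and Isolde each take €95,000.

Ursula receives €47,500.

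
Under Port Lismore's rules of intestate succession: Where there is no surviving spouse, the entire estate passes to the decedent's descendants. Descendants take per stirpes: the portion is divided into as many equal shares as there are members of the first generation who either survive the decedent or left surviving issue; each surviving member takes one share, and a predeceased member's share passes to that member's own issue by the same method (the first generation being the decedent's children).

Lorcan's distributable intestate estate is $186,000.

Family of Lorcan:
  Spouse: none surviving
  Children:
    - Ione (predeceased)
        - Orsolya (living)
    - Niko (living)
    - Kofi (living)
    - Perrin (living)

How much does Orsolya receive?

The entire $186,000 passes to the descendants.
That amount ($186,000) is divided into 4 shares of $46,500: Niko, Kofi, and Perrin each take $46,500; Ione's $46,500 share passes to Ione's issue.
Ione's share ($46,500) passes entirely to Orsolya.

Orsolya receives $46,500.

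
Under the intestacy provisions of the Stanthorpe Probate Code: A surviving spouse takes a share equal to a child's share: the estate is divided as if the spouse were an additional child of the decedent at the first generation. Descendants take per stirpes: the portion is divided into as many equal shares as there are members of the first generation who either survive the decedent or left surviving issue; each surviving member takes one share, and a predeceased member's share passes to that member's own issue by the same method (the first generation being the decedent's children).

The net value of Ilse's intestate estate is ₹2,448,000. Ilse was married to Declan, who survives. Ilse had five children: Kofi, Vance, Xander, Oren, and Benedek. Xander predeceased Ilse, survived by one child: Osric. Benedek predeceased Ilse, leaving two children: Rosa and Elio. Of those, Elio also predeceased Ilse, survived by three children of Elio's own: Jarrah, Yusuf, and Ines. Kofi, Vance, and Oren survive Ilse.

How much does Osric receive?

The spouse counts as an additional share at the children's level, so there are 6 primary shares of ₹408,000. Declan takes one such share (₹408,000).
The children's combined portion (₹2,040,000) is divided into 5 shares of ₹408,000: Kofi, Vance, and Oren each take ₹408,000; Xander's ₹408,000 share passes to Xander's issue; Benedek's ₹408,000 share passes to Benedek's issue.
Xander's share (₹408,000) passes entirely to Osric.
Benedek's share (₹408,000) is divided into 2 shares of ₹204,000: Rosa takes ₹204,000; Elio's ₹204,000 share passes to Elio's issue.
Elio's share (₹204,000) is divided into 3 shares of ₹68,000: Jarrah, Yusuf, and Ines each take ₹68,000.

Osric receives ₹408,000.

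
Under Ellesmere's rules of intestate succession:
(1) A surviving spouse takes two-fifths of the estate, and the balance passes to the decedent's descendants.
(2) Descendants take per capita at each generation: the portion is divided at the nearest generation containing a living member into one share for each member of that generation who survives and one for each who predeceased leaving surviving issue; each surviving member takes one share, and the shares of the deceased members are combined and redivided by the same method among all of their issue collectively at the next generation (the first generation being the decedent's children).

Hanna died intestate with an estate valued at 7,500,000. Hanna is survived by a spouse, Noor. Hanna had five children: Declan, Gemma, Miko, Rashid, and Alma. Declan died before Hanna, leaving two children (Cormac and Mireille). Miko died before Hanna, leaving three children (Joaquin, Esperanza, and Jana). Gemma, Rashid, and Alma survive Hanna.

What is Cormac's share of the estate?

Noor takes two-fifths of 7,500,000 = 3,000,000. The remaining 4,500,000 passes to the descendants.
The descendants' portion (4,500,000) is divided at the children's generation into 5 shares of 900,000. Gemma, Rashid, and Alma each take 900,000. The 2 shares of the deceased (Declan and Miko) are combined into a pool of 1,800,000.
That pool (1,800,000) is divided at the grandchildren's generation equally among Cormac, Mireille, Joaquin, Esperanza, and Jana: 360,000 each.

Cormac receives 360,000.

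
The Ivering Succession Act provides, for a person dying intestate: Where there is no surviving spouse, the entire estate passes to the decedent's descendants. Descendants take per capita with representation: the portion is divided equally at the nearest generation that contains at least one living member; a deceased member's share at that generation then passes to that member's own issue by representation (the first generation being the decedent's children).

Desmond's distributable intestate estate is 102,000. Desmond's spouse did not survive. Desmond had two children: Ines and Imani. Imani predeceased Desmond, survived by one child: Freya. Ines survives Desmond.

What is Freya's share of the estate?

The entire 102,000 passes to the descendants.
That amount (102,000) is divided into 2 shares of 51,000: Ines takes 51,000; Imani's 51,000 share passes to Imani's issue.
Imani's share (51,000) passes entirely to Freya.

Freya receives 51,000.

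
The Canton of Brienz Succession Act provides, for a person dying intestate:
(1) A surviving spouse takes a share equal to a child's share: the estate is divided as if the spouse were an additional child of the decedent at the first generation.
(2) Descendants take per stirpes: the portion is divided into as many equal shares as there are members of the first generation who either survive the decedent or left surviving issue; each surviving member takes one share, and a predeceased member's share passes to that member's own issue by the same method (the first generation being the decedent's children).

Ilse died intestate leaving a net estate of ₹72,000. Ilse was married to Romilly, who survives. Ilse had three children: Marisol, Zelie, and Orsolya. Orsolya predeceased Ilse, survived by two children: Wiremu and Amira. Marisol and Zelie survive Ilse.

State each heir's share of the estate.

The spouse counts as an additional share at the children's level, so there are 4 primary shares of ₹18,000. Romilly takes one such share (₹18,000).
The children's combined portion (₹54,000) is divided into 3 shares of ₹18,000: Marisol and Zelie each take ₹18,000; Orsolya's ₹18,000 share passes to Orsolya's issue.
Orsolya's share (₹18,000) is divided into 2 shares of ₹9,000: Wiremu and Amira each take ₹9,000.

Romilly: ₹18,000; Marisol: ₹18,000; Zelie: ₹18,000; Wiremu: ₹9,000; Amira: ₹9,000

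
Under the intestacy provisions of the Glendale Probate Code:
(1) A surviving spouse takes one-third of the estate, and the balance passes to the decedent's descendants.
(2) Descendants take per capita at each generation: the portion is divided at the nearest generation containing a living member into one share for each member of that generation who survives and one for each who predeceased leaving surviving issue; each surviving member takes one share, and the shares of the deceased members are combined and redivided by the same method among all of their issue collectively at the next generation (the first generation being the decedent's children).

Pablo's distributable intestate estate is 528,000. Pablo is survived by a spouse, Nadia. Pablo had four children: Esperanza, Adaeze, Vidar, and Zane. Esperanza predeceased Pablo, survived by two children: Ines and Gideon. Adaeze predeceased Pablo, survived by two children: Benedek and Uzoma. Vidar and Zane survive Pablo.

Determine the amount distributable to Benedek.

Benedek receives 44,000.

Nadia takes one-third of 528,000 = 176,000. The remaining 352,000 passes to the descendants.
The descendants' portion (352,000) is divided at the children's generation into 4 shares of 88,000. Vidar and Zane each take 88,000. The 2 shares of the deceased (Esperanza and Adaeze) are combined into a pool of 176,000.
That pool (176,000) is divided at the grandchildren's generation equally among Ines, Gideon, Benedek, and Uzoma: 44,000 each.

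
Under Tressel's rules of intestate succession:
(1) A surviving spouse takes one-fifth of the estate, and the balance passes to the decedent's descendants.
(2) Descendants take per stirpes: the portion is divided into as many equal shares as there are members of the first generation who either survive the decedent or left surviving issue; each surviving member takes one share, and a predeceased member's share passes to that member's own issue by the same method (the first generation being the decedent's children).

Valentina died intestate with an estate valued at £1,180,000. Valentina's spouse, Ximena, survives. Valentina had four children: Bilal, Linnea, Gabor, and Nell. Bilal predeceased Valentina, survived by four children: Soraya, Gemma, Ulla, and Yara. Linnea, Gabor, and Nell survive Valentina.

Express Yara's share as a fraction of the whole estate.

Ximena takes one-fifth of £1,180,000 = £236,000. The remaining £944,000 passes to the descendants.
The descendants' portion (£944,000) is divided into 4 shares of £236,000: Linnea, Gabor, and Nell each take £236,000; Bilal's £236,000 share passes to Bilal's issue.
Bilal's share (£236,000) is divided into 4 shares of £59,000: Soraya, Gemma, Ulla, and Yara each take £59,000.

Yara receives 1/20 of the estate.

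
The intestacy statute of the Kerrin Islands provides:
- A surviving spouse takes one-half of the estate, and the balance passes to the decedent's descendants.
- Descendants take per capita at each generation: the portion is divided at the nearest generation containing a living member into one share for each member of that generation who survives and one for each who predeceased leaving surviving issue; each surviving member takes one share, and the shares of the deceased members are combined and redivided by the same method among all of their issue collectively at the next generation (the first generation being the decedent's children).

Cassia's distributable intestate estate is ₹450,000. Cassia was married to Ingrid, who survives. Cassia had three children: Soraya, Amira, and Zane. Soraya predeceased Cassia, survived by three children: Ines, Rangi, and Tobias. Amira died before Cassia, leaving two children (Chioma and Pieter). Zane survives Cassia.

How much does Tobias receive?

Tobias receives ₹30,000.

Ingrid takes one-half of ₹450,000 = ₹225,000. The remaining ₹225,000 passes to the descendants.
The descendants' portion (₹225,000) is divided at the children's generation into 3 shares of ₹75,000. Zane takes ₹75,000. The 2 shares of the deceased (Soraya and Amira) are combined into a pool of ₹150,000.
That pool (₹150,000) is divided at the grandchildren's generation equally among Ines, Rangi, Tobias, Chioma, and Pieter: ₹30,000 each.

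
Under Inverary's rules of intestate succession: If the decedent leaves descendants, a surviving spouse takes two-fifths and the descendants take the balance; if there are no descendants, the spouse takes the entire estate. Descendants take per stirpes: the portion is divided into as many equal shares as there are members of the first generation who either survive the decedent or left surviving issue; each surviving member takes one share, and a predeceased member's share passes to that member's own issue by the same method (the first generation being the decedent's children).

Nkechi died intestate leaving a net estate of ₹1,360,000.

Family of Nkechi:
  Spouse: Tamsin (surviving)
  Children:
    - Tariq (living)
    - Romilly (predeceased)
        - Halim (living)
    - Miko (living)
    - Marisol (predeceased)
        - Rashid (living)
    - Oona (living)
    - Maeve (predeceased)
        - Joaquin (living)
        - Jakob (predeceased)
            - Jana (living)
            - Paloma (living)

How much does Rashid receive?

Tamsin takes two-fifths of ₹1,360,000 = ₹544,000. The remaining ₹816,000 passes to the descendants.
The descendants' portion (₹816,000) is divided into 6 shares of ₹136,000: Tariq, Miko, and Oona each take ₹136,000; Romilly's ₹136,000 share passes to Romilly's issue; Marisol's ₹136,000 share passes to Marisol's issue; Maeve's ₹136,000 share passes to Maeve's issue.
Romilly's share (₹136,000) passes entirely to Halim.
Marisol's share (₹136,000) passes entirely to Rashid.
Maeve's share (₹136,000) is divided into 2 shares of ₹68,000: Joaquin takes ₹68,000; Jakob's ₹68,000 share passes to Jakob's issue.
Jakob's share (₹68,000) is divided into 2 shares of ₹34,000: Jana and Paloma each take ₹34,000.

Rashid receives ₹136,000.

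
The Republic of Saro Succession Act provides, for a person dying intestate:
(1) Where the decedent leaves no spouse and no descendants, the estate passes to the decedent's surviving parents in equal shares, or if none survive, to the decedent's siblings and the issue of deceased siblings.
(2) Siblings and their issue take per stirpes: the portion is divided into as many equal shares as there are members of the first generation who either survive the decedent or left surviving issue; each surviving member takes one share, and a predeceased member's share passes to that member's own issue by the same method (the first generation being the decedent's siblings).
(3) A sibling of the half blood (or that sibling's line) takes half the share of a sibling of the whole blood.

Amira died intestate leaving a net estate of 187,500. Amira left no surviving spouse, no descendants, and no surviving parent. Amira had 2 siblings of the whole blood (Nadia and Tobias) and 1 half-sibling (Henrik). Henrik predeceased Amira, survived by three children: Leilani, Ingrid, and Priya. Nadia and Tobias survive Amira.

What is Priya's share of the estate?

Priya receives 12,500.

The entire 187,500 passes to the siblings and their issue.
Counting each half-blood sibling's line as half a unit, there are 5/2 units in 187,500, so one unit is 75,000. Whole-blood lines (Nadia and Tobias) take 75,000 each; half-blood lines (Henrik) take 37,500 each.
Henrik's share (37,500) is divided into 3 shares of 12,500: Leilani, Ingrid, and Priya each take 12,500.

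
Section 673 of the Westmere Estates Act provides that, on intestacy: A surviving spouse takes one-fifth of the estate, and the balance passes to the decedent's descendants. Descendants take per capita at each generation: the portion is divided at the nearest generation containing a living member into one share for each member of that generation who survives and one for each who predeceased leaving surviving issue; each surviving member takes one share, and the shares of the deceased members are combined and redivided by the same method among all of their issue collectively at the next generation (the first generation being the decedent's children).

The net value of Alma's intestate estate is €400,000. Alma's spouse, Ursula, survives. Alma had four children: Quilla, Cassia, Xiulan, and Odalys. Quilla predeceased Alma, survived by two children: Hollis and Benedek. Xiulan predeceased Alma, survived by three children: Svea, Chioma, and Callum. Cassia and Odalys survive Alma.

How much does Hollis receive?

Hollis receives €32,000.

Ursula takes one-fifth of €400,000 = €80,000. The remaining €320,000 passes to the descendants.
The descendants' portion (€320,000) is divided at the children's generation into 4 shares of €80,000. Cassia and Odalys each take €80,000. The 2 shares of the deceased (Quilla and Xiulan) are combined into a pool of €160,000.
That pool (€160,000) is divided at the grandchildren's generation equally among Hollis, Benedek, Svea, Chioma, and Callum: €32,000 each.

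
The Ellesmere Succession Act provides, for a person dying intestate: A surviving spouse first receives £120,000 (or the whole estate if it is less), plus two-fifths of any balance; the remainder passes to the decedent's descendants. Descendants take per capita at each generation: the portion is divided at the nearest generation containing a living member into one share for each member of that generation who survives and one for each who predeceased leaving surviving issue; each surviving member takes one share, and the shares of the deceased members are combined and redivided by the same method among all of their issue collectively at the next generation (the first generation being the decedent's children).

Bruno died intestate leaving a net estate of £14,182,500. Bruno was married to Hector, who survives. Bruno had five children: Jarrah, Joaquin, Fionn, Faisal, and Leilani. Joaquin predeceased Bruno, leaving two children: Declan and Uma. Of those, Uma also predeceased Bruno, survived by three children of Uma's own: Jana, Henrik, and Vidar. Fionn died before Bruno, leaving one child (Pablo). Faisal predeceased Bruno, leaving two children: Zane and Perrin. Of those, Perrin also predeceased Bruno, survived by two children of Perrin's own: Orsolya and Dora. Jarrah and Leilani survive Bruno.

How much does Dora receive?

Hector first takes £120,000, leaving a balance of £14,062,500. Hector then takes two-fifths of the balance (£5,625,000), for a total of £5,745,000. The remaining £8,437,500 passes to the descendants.
The descendants' portion (£8,437,500) is divided at the children's generation into 5 shares of £1,687,500. Jarrah and Leilani each take £1,687,500. The 3 shares of the deceased (Joaquin, Fionn, and Faisal) are combined into a pool of £5,062,500.
That pool (£5,062,500) is divided at the grandchildren's generation into 5 shares of £1,012,500. Declan, Pablo, and Zane each take £1,012,500. The 2 shares of the deceased (Uma and Perrin) are combined into a pool of £2,025,000.
That pool (£2,025,000) is divided at the great-grandchildren's generation equally among Jana, Henrik, Vidar, Orsolya, and Dora: £405,000 each.

Dora receives £405,000.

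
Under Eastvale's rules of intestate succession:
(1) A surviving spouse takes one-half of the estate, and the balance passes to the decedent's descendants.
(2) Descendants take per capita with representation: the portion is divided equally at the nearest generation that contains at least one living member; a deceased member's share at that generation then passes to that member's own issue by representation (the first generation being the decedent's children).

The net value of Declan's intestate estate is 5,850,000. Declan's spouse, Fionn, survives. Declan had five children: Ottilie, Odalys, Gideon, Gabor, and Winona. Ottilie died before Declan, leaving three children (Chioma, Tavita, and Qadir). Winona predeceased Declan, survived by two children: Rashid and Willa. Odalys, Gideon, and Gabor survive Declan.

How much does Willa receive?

Fionn takes one-half of 5,850,000 = 2,925,000. The remaining 2,925,000 passes to the descendants.
The descendants' portion (2,925,000) is divided into 5 shares of 585,000: Odalys, Gideon, and Gabor each take 585,000; Ottilie's 585,000 share passes to Ottilie's issue; Winona's 585,000 share passes to Winona's issue.
Ottilie's share (585,000) is divided into 3 shares of 195,000: Chioma, Tavita, and Qadir each take 195,000.
Winona's share (585,000) is divided into 2 shares of 292,500: Rashid and Willa each take 292,500.

Willa receives 292,500.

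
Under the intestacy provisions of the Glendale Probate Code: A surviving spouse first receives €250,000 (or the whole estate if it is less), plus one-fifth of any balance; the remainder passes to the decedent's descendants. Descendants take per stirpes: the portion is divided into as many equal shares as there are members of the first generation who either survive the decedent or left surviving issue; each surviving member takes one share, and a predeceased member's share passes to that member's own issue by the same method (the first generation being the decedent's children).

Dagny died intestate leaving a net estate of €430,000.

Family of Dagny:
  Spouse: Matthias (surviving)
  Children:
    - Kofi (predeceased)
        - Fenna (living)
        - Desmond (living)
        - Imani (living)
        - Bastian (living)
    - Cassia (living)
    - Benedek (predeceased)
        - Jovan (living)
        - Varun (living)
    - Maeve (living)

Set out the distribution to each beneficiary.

Matthias first takes €250,000, leaving a balance of €180,000. Matthias then takes one-fifth of the balance (€36,000), for a total of €286,000. The remaining €144,000 passes to the descendants.
The descendants' portion (€144,000) is divided into 4 shares of €36,000: Cassia and Maeve each take €36,000; Kofi's €36,000 share passes to Kofi's issue; Benedek's €36,000 share passes to Benedek's issue.
Kofi's share (€36,000) is divided into 4 shares of €9,000: Fenna, Desmond, Imani, and Bastian each take €9,000.
Benedek's share (€36,000) is divided into 2 shares of €18,000: Jovan and Varun each take €18,000.

Matthias: €286,000; Fenna: €9,000; Desmond: €9,000; Imani: €9,000; Bastian: €9,000; Cassia: €36,000; Jovan: €18,000; Varun: €18,000; Maeve: €36,000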